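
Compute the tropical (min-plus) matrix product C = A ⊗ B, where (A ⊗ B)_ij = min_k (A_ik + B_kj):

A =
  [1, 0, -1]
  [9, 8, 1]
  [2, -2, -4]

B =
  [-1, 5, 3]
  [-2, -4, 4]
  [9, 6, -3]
A ⊗ B =
  [-2, -4, -4]
  [6, 4, -2]
  [-4, -6, -7]

Apply the min-plus product entry-by-entry:
  C[0][0] = min over k of (A[0][0] + B[0][0] = 1 + -1 = 0, A[0][1] + B[1][0] = 0 + -2 = -2, A[0][2] + B[2][0] = -1 + 9 = 8) = -2 (attained at k = 1)
  C[0][1] = min over k of (A[0][0] + B[0][1] = 1 + 5 = 6, A[0][1] + B[1][1] = 0 + -4 = -4, A[0][2] + B[2][1] = -1 + 6 = 5) = -4 (attained at k = 1)
  C[0][2] = min over k of (A[0][0] + B[0][2] = 1 + 3 = 4, A[0][1] + B[1][2] = 0 + 4 = 4, A[0][2] + B[2][2] = -1 + -3 = -4) = -4 (attained at k = 2)
  C[1][0] = min over k of (A[1][0] + B[0][0] = 9 + -1 = 8, A[1][1] + B[1][0] = 8 + -2 = 6, A[1][2] + B[2][0] = 1 + 9 = 10) = 6 (attained at k = 1)
  C[1][1] = min over k of (A[1][0] + B[0][1] = 9 + 5 = 14, A[1][1] + B[1][1] = 8 + -4 = 4, A[1][2] + B[2][1] = 1 + 6 = 7) = 4 (attained at k = 1)
  C[1][2] = min over k of (A[1][0] + B[0][2] = 9 + 3 = 12, A[1][1] + B[1][2] = 8 + 4 = 12, A[1][2] + B[2][2] = 1 + -3 = -2) = -2 (attained at k = 2)
  C[2][0] = min over k of (A[2][0] + B[0][0] = 2 + -1 = 1, A[2][1] + B[1][0] = -2 + -2 = -4, A[2][2] + B[2][0] = -4 + 9 = 5) = -4 (attained at k = 1)
  C[2][1] = min over k of (A[2][0] + B[0][1] = 2 + 5 = 7, A[2][1] + B[1][1] = -2 + -4 = -6, A[2][2] + B[2][1] = -4 + 6 = 2) = -6 (attained at k = 1)
  C[2][2] = min over k of (A[2][0] + B[0][2] = 2 + 3 = 5, A[2][1] + B[1][2] = -2 + 4 = 2, A[2][2] + B[2][2] = -4 + -3 = -7) = -7 (attained at k = 2)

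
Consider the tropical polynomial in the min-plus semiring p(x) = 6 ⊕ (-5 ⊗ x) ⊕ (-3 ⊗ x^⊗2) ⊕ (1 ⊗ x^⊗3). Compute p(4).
p(4) = -1

A tropical monomial a ⊗ x^⊗i evaluates to a + i · x. Evaluating each term at x = 4:
  Term 0 contributes 6 + 0 · 4 = 6
  Term 1 contributes -5 + 1 · 4 = -1
  Term 2 contributes -3 + 2 · 4 = 5
  Term 3 contributes 1 + 3 · 4 = 13
p(4) = ⊕ of these = min[6, -1, 5, 13] = -1.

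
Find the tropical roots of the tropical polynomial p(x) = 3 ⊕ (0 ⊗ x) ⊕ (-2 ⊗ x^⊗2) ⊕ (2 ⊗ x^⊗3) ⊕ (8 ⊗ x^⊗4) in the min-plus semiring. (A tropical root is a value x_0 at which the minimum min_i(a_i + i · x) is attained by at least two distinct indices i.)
Roots: {-6, -4, 2, 3}

Each tropical root is a break point of the lower envelope of the lines y = a_i + i · x (there are 5 lines, with slopes 0, 1, ..., 4). Only the lines that attain the minimum somewhere contribute to roots; other lines are dominated. Here the surviving (envelope) indices are i = 4, i = 3, i = 2, i = 1, i = 0.
Intersections between consecutive envelope lines give the roots: for adjacent envelope indices i < j the intersection is x = (a_i − a_j) / (j − i). Reading off the sorted break points: {-6, -4, 2, 3}.
Verification: at each break x_0, at least two indices attain the minimum of min_i(a_i + i · x_0).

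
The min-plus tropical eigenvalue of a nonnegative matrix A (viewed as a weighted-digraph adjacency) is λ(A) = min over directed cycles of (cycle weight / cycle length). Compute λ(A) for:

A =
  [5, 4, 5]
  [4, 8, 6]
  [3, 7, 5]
λ(A) = 4

Enumerate directed cycles and compute their means (weight / length). Sample:
  cycle 0 → 0: weight = 5, length = 1, mean = 5/1 ≈ 5.000
  cycle 1 → 1: weight = 8, length = 1, mean = 8/1 ≈ 8.000
  cycle 2 → 2: weight = 5, length = 1, mean = 5/1 ≈ 5.000
  cycle 0 → 1 → 0: weight = 8, length = 2, mean = 8/2 ≈ 4.000
  cycle 0 → 2 → 0: weight = 8, length = 2, mean = 8/2 ≈ 4.000
  cycle 1 → 0 → 1: weight = 8, length = 2, mean = 8/2 ≈ 4.000
Minimum mean = 4.000, attained e.g. along the cycle 0 → 1 → 0 with weight 8 and length 2. So λ(A) = 8/2 = 4.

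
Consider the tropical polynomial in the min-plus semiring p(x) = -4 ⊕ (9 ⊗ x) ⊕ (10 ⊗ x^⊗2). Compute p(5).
p(5) = -4

A tropical monomial a ⊗ x^⊗i evaluates to a + i · x. Evaluating each term at x = 5:
  Term 0 contributes -4 + 0 · 5 = -4
  Term 1 contributes 9 + 1 · 5 = 14
  Term 2 contributes 10 + 2 · 5 = 20
p(5) = ⊕ of these = min[-4, 14, 20] = -4.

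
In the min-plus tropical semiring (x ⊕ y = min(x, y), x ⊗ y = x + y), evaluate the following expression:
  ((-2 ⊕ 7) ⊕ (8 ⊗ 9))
((-2 ⊕ 7) ⊕ (8 ⊗ 9)) = -2

Expand innermost to outermost. Recall ⊕ takes the minimum of its arguments and ⊗ takes their sum. Working out the expression ((-2 ⊕ 7) ⊕ (8 ⊗ 9)) gives -2.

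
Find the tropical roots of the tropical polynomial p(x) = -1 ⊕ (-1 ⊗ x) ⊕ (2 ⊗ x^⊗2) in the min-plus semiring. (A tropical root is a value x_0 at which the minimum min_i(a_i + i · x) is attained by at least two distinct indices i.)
Roots: {-3, 0}

Each tropical root is a break point of the lower envelope of the lines y = a_i + i · x (there are 3 lines, with slopes 0, 1, ..., 2). Only the lines that attain the minimum somewhere contribute to roots; other lines are dominated. Here the surviving (envelope) indices are i = 2, i = 1, i = 0.
Intersections between consecutive envelope lines give the roots: for adjacent envelope indices i < j the intersection is x = (a_i − a_j) / (j − i). Reading off the sorted break points: {-3, 0}.
Verification: at each break x_0, at least two indices attain the minimum of min_i(a_i + i · x_0).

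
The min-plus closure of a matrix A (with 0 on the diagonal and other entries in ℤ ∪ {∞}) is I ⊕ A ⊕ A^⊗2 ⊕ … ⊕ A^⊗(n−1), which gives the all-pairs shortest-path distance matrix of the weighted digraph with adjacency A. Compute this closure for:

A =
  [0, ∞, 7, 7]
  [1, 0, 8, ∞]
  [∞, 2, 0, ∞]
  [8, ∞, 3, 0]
Closure =
  [0, 9, 7, 7]
  [1, 0, 8, 8]
  [3, 2, 0, 10]
  [6, 5, 3, 0]

This is the Floyd-Warshall all-pairs shortest-path computation. For each intermediate vertex k = 0, 1, …, 3, update dist[i][j] ← min(dist[i][j], dist[i][k] + dist[k][j]). The final matrix gives, for each (i, j), the minimum total weight of any directed path from i to j (possibly empty when i = j).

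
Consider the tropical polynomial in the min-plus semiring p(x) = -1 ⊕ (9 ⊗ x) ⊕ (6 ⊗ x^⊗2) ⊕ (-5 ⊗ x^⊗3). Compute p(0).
p(0) = -5

A tropical monomial a ⊗ x^⊗i evaluates to a + i · x. Evaluating each term at x = 0:
  Term 0 contributes -1 + 0 · 0 = -1
  Term 1 contributes 9 + 1 · 0 = 9
  Term 2 contributes 6 + 2 · 0 = 6
  Term 3 contributes -5 + 3 · 0 = -5
p(0) = ⊕ of these = min[-1, 9, 6, -5] = -5.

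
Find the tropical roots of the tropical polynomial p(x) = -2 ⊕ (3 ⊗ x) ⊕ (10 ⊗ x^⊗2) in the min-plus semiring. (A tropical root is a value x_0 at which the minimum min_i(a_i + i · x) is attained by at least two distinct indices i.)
Roots: {-7, -5}

Each tropical root is a break point of the lower envelope of the lines y = a_i + i · x (there are 3 lines, with slopes 0, 1, ..., 2). Only the lines that attain the minimum somewhere contribute to roots; other lines are dominated. Here the surviving (envelope) indices are i = 2, i = 1, i = 0.
Intersections between consecutive envelope lines give the roots: for adjacent envelope indices i < j the intersection is x = (a_i − a_j) / (j − i). Reading off the sorted break points: {-7, -5}.
Verification: at each break x_0, at least two indices attain the minimum of min_i(a_i + i · x_0).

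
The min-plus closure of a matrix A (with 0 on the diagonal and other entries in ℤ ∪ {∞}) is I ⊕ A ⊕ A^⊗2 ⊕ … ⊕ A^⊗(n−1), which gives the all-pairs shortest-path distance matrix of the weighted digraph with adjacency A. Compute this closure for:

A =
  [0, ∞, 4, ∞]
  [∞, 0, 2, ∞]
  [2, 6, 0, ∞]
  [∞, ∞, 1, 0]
Closure =
  [0, 10, 4, ∞]
  [4, 0, 2, ∞]
  [2, 6, 0, ∞]
  [3, 7, 1, 0]

This is the Floyd-Warshall all-pairs shortest-path computation. For each intermediate vertex k = 0, 1, …, 3, update dist[i][j] ← min(dist[i][j], dist[i][k] + dist[k][j]). The final matrix gives, for each (i, j), the minimum total weight of any directed path from i to j (possibly empty when i = j).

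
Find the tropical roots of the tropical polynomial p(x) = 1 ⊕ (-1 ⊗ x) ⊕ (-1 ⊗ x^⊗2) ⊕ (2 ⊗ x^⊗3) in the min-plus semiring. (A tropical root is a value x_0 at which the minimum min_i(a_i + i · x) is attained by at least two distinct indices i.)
Roots: {-3, 0, 2}

Each tropical root is a break point of the lower envelope of the lines y = a_i + i · x (there are 4 lines, with slopes 0, 1, ..., 3). Only the lines that attain the minimum somewhere contribute to roots; other lines are dominated. Here the surviving (envelope) indices are i = 3, i = 2, i = 1, i = 0.
Intersections between consecutive envelope lines give the roots: for adjacent envelope indices i < j the intersection is x = (a_i − a_j) / (j − i). Reading off the sorted break points: {-3, 0, 2}.
Verification: at each break x_0, at least two indices attain the minimum of min_i(a_i + i · x_0).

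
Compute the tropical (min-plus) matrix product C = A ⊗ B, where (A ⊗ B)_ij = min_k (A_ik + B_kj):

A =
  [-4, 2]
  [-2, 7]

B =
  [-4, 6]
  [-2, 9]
A ⊗ B =
  [-8, 2]
  [-6, 4]

Apply the min-plus product entry-by-entry:
  C[0][0] = min over k of (A[0][0] + B[0][0] = -4 + -4 = -8, A[0][1] + B[1][0] = 2 + -2 = 0) = -8 (attained at k = 0)
  C[0][1] = min over k of (A[0][0] + B[0][1] = -4 + 6 = 2, A[0][1] + B[1][1] = 2 + 9 = 11) = 2 (attained at k = 0)
  C[1][0] = min over k of (A[1][0] + B[0][0] = -2 + -4 = -6, A[1][1] + B[1][0] = 7 + -2 = 5) = -6 (attained at k = 0)
  C[1][1] = min over k of (A[1][0] + B[0][1] = -2 + 6 = 4, A[1][1] + B[1][1] = 7 + 9 = 16) = 4 (attained at k = 0)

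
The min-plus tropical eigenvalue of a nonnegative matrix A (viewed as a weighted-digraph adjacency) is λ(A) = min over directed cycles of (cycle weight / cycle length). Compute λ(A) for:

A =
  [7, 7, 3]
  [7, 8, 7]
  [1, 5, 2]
λ(A) = 2

Enumerate directed cycles and compute their means (weight / length). Sample:
  cycle 0 → 0: weight = 7, length = 1, mean = 7/1 ≈ 7.000
  cycle 1 → 1: weight = 8, length = 1, mean = 8/1 ≈ 8.000
  cycle 2 → 2: weight = 2, length = 1, mean = 2/1 ≈ 2.000
  cycle 0 → 1 → 0: weight = 14, length = 2, mean = 14/2 ≈ 7.000
  cycle 0 → 2 → 0: weight = 4, length = 2, mean = 4/2 ≈ 2.000
  cycle 1 → 0 → 1: weight = 14, length = 2, mean = 14/2 ≈ 7.000
Minimum mean = 2.000, attained e.g. along the cycle 2 → 2 with weight 2 and length 1. So λ(A) = 2/1 = 2.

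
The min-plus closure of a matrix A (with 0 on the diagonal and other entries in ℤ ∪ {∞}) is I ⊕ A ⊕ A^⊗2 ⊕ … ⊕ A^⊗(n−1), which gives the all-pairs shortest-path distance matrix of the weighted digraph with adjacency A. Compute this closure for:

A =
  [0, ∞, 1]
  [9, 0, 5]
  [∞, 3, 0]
Closure =
  [0, 4, 1]
  [9, 0, 5]
  [12, 3, 0]

This is the Floyd-Warshall all-pairs shortest-path computation. For each intermediate vertex k = 0, 1, …, 2, update dist[i][j] ← min(dist[i][j], dist[i][k] + dist[k][j]). The final matrix gives, for each (i, j), the minimum total weight of any directed path from i to j (possibly empty when i = j).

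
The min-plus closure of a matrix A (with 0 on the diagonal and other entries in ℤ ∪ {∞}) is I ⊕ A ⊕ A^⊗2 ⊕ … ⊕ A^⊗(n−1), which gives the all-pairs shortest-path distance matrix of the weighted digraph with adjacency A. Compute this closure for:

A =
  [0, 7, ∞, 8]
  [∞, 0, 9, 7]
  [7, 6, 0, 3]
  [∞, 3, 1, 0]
Closure =
  [0, 7, 9, 8]
  [15, 0, 8, 7]
  [7, 6, 0, 3]
  [8, 3, 1, 0]

This is the Floyd-Warshall all-pairs shortest-path computation. For each intermediate vertex k = 0, 1, …, 3, update dist[i][j] ← min(dist[i][j], dist[i][k] + dist[k][j]). The final matrix gives, for each (i, j), the minimum total weight of any directed path from i to j (possibly empty when i = j).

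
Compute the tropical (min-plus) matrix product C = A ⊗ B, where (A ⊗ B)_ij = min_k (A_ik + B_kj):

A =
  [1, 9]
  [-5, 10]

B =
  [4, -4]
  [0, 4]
A ⊗ B =
  [5, -3]
  [-1, -9]

Apply the min-plus product entry-by-entry:
  C[0][0] = min over k of (A[0][0] + B[0][0] = 1 + 4 = 5, A[0][1] + B[1][0] = 9 + 0 = 9) = 5 (attained at k = 0)
  C[0][1] = min over k of (A[0][0] + B[0][1] = 1 + -4 = -3, A[0][1] + B[1][1] = 9 + 4 = 13) = -3 (attained at k = 0)
  C[1][0] = min over k of (A[1][0] + B[0][0] = -5 + 4 = -1, A[1][1] + B[1][0] = 10 + 0 = 10) = -1 (attained at k = 0)
  C[1][1] = min over k of (A[1][0] + B[0][1] = -5 + -4 = -9, A[1][1] + B[1][1] = 10 + 4 = 14) = -9 (attained at k = 0)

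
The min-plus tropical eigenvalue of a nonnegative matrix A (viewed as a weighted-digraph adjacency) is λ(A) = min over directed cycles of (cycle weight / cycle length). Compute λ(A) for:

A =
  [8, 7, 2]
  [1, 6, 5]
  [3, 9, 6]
λ(A) = 5/2

Enumerate directed cycles and compute their means (weight / length). Sample:
  cycle 0 → 0: weight = 8, length = 1, mean = 8/1 ≈ 8.000
  cycle 1 → 1: weight = 6, length = 1, mean = 6/1 ≈ 6.000
  cycle 2 → 2: weight = 6, length = 1, mean = 6/1 ≈ 6.000
  cycle 0 → 1 → 0: weight = 8, length = 2, mean = 8/2 ≈ 4.000
  cycle 0 → 2 → 0: weight = 5, length = 2, mean = 5/2 ≈ 2.500
  cycle 1 → 0 → 1: weight = 8, length = 2, mean = 8/2 ≈ 4.000
Minimum mean = 2.500, attained e.g. along the cycle 0 → 2 → 0 with weight 5 and length 2. So λ(A) = 5/2 = 5/2.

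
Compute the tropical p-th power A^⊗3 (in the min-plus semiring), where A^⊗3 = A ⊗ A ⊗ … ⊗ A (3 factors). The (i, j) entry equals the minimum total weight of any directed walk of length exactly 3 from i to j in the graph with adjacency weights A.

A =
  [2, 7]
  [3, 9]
A^⊗3 =
  [6, 11]
  [7, 12]

Each entry (A^⊗3)_ij equals the minimum over all length-3 walks i = v_0 → v_1 → … → v_3 = j of Σ_t A[v_t][v_{t+1}]. For example, for (i, j) = (0, 1) we minimise over 4 possible intermediate vertex sequences; the minimum is 11, attained along the walk 0 → 0 → 0 → 1.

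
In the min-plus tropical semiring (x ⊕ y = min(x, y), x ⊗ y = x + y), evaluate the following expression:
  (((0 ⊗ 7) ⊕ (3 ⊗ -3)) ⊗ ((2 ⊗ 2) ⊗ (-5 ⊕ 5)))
(((0 ⊗ 7) ⊕ (3 ⊗ -3)) ⊗ ((2 ⊗ 2) ⊗ (-5 ⊕ 5))) = -1

Expand innermost to outermost. Recall ⊕ takes the minimum of its arguments and ⊗ takes their sum. Working out the expression (((0 ⊗ 7) ⊕ (3 ⊗ -3)) ⊗ ((2 ⊗ 2) ⊗ (-5 ⊕ 5))) gives -1.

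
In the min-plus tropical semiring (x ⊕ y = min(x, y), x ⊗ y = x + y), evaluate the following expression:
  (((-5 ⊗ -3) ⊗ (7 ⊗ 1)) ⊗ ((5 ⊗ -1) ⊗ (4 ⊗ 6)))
(((-5 ⊗ -3) ⊗ (7 ⊗ 1)) ⊗ ((5 ⊗ -1) ⊗ (4 ⊗ 6))) = 14

Expand innermost to outermost. Recall ⊕ takes the minimum of its arguments and ⊗ takes their sum. Working out the expression (((-5 ⊗ -3) ⊗ (7 ⊗ 1)) ⊗ ((5 ⊗ -1) ⊗ (4 ⊗ 6))) gives 14.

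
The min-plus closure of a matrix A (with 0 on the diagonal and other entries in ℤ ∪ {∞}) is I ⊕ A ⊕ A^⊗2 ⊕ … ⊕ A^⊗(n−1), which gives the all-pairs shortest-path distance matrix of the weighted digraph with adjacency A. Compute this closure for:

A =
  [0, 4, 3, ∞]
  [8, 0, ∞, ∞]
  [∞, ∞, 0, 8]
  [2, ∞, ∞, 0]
Closure =
  [0, 4, 3, 11]
  [8, 0, 11, 19]
  [10, 14, 0, 8]
  [2, 6, 5, 0]

This is the Floyd-Warshall all-pairs shortest-path computation. For each intermediate vertex k = 0, 1, …, 3, update dist[i][j] ← min(dist[i][j], dist[i][k] + dist[k][j]). The final matrix gives, for each (i, j), the minimum total weight of any directed path from i to j (possibly empty when i = j).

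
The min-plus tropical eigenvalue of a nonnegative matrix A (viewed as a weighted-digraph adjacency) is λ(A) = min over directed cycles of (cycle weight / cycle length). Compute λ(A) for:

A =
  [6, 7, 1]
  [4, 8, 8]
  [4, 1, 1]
λ(A) = 1

Enumerate directed cycles and compute their means (weight / length). Sample:
  cycle 0 → 0: weight = 6, length = 1, mean = 6/1 ≈ 6.000
  cycle 1 → 1: weight = 8, length = 1, mean = 8/1 ≈ 8.000
  cycle 2 → 2: weight = 1, length = 1, mean = 1/1 ≈ 1.000
  cycle 0 → 1 → 0: weight = 11, length = 2, mean = 11/2 ≈ 5.500
  cycle 0 → 2 → 0: weight = 5, length = 2, mean = 5/2 ≈ 2.500
  cycle 1 → 0 → 1: weight = 11, length = 2, mean = 11/2 ≈ 5.500
Minimum mean = 1.000, attained e.g. along the cycle 2 → 2 with weight 1 and length 1. So λ(A) = 1/1 = 1.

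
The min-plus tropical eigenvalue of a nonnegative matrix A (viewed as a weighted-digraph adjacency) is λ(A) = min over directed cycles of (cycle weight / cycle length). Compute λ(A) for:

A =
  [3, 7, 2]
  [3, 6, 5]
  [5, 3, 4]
λ(A) = 8/3

Enumerate directed cycles and compute their means (weight / length). Sample:
  cycle 0 → 0: weight = 3, length = 1, mean = 3/1 ≈ 3.000
  cycle 1 → 1: weight = 6, length = 1, mean = 6/1 ≈ 6.000
  cycle 2 → 2: weight = 4, length = 1, mean = 4/1 ≈ 4.000
  cycle 0 → 1 → 0: weight = 10, length = 2, mean = 10/2 ≈ 5.000
  cycle 0 → 2 → 0: weight = 7, length = 2, mean = 7/2 ≈ 3.500
  cycle 1 → 0 → 1: weight = 10, length = 2, mean = 10/2 ≈ 5.000
Minimum mean = 2.667, attained e.g. along the cycle 0 → 2 → 1 → 0 with weight 8 and length 3. So λ(A) = 8/3 = 8/3.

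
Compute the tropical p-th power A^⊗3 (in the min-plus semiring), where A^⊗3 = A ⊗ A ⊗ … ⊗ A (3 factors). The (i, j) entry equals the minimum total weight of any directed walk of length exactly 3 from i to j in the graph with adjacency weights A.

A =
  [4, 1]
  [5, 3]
A^⊗3 =
  [9, 7]
  [11, 9]

Each entry (A^⊗3)_ij equals the minimum over all length-3 walks i = v_0 → v_1 → … → v_3 = j of Σ_t A[v_t][v_{t+1}]. For example, for (i, j) = (0, 1) we minimise over 4 possible intermediate vertex sequences; the minimum is 7, attained along the walk 0 → 1 → 0 → 1.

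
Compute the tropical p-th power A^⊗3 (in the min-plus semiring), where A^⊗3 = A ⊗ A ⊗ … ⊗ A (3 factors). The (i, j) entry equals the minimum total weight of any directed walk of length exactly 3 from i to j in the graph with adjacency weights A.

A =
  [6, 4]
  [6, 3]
A^⊗3 =
  [13, 10]
  [12, 9]

Each entry (A^⊗3)_ij equals the minimum over all length-3 walks i = v_0 → v_1 → … → v_3 = j of Σ_t A[v_t][v_{t+1}]. For example, for (i, j) = (0, 1) we minimise over 4 possible intermediate vertex sequences; the minimum is 10, attained along the walk 0 → 1 → 1 → 1.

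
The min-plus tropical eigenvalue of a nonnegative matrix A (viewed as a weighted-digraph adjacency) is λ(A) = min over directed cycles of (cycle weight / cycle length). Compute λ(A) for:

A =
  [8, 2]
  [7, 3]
λ(A) = 3

Enumerate directed cycles and compute their means (weight / length). Sample:
  cycle 0 → 0: weight = 8, length = 1, mean = 8/1 ≈ 8.000
  cycle 1 → 1: weight = 3, length = 1, mean = 3/1 ≈ 3.000
  cycle 0 → 1 → 0: weight = 9, length = 2, mean = 9/2 ≈ 4.500
  cycle 1 → 0 → 1: weight = 9, length = 2, mean = 9/2 ≈ 4.500
Minimum mean = 3.000, attained e.g. along the cycle 1 → 1 with weight 3 and length 1. So λ(A) = 3/1 = 3.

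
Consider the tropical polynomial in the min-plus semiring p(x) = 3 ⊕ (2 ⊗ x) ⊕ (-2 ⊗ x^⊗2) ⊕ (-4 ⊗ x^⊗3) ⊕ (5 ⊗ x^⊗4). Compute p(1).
p(1) = -1

A tropical monomial a ⊗ x^⊗i evaluates to a + i · x. Evaluating each term at x = 1:
  Term 0 contributes 3 + 0 · 1 = 3
  Term 1 contributes 2 + 1 · 1 = 3
  Term 2 contributes -2 + 2 · 1 = 0
  Term 3 contributes -4 + 3 · 1 = -1
  Term 4 contributes 5 + 4 · 1 = 9
p(1) = ⊕ of these = min[3, 3, 0, -1, 9] = -1.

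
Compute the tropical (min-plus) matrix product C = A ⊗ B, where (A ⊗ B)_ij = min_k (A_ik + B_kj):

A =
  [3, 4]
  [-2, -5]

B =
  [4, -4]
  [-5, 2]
A ⊗ B =
  [-1, -1]
  [-10, -6]

Apply the min-plus product entry-by-entry:
  C[0][0] = min over k of (A[0][0] + B[0][0] = 3 + 4 = 7, A[0][1] + B[1][0] = 4 + -5 = -1) = -1 (attained at k = 1)
  C[0][1] = min over k of (A[0][0] + B[0][1] = 3 + -4 = -1, A[0][1] + B[1][1] = 4 + 2 = 6) = -1 (attained at k = 0)
  C[1][0] = min over k of (A[1][0] + B[0][0] = -2 + 4 = 2, A[1][1] + B[1][0] = -5 + -5 = -10) = -10 (attained at k = 1)
  C[1][1] = min over k of (A[1][0] + B[0][1] = -2 + -4 = -6, A[1][1] + B[1][1] = -5 + 2 = -3) = -6 (attained at k = 0)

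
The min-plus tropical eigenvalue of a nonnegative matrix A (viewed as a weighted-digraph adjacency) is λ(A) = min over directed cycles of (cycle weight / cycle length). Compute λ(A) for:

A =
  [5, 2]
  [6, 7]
λ(A) = 4

Enumerate directed cycles and compute their means (weight / length). Sample:
  cycle 0 → 0: weight = 5, length = 1, mean = 5/1 ≈ 5.000
  cycle 1 → 1: weight = 7, length = 1, mean = 7/1 ≈ 7.000
  cycle 0 → 1 → 0: weight = 8, length = 2, mean = 8/2 ≈ 4.000
  cycle 1 → 0 → 1: weight = 8, length = 2, mean = 8/2 ≈ 4.000
Minimum mean = 4.000, attained e.g. along the cycle 0 → 1 → 0 with weight 8 and length 2. So λ(A) = 8/2 = 4.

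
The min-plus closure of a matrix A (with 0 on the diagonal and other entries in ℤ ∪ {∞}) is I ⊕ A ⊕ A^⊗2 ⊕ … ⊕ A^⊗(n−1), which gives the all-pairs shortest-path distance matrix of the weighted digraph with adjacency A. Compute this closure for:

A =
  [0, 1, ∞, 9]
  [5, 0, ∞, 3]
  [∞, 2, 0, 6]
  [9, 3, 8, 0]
Closure =
  [0, 1, 12, 4]
  [5, 0, 11, 3]
  [7, 2, 0, 5]
  [8, 3, 8, 0]

This is the Floyd-Warshall all-pairs shortest-path computation. For each intermediate vertex k = 0, 1, …, 3, update dist[i][j] ← min(dist[i][j], dist[i][k] + dist[k][j]). The final matrix gives, for each (i, j), the minimum total weight of any directed path from i to j (possibly empty when i = j).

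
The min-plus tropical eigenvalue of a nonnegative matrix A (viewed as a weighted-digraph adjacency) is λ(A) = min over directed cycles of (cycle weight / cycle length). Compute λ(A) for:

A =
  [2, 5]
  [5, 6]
λ(A) = 2

Enumerate directed cycles and compute their means (weight / length). Sample:
  cycle 0 → 0: weight = 2, length = 1, mean = 2/1 ≈ 2.000
  cycle 1 → 1: weight = 6, length = 1, mean = 6/1 ≈ 6.000
  cycle 0 → 1 → 0: weight = 10, length = 2, mean = 10/2 ≈ 5.000
  cycle 1 → 0 → 1: weight = 10, length = 2, mean = 10/2 ≈ 5.000
Minimum mean = 2.000, attained e.g. along the cycle 0 → 0 with weight 2 and length 1. So λ(A) = 2/1 = 2.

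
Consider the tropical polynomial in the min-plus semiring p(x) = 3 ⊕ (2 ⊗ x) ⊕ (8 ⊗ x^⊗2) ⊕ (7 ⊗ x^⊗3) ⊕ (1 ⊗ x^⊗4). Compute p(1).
p(1) = 3

A tropical monomial a ⊗ x^⊗i evaluates to a + i · x. Evaluating each term at x = 1:
  Term 0 contributes 3 + 0 · 1 = 3
  Term 1 contributes 2 + 1 · 1 = 3
  Term 2 contributes 8 + 2 · 1 = 10
  Term 3 contributes 7 + 3 · 1 = 10
  Term 4 contributes 1 + 4 · 1 = 5
p(1) = ⊕ of these = min[3, 3, 10, 10, 5] = 3.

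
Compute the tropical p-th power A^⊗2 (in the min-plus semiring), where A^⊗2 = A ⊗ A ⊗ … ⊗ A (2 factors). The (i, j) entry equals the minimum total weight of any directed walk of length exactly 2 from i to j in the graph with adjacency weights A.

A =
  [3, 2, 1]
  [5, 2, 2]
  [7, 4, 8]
A^⊗2 =
  [6, 4, 4]
  [7, 4, 4]
  [9, 6, 6]

Each entry (A^⊗2)_ij equals the minimum over all length-2 walks i = v_0 → v_1 → … → v_2 = j of Σ_t A[v_t][v_{t+1}]. For example, for (i, j) = (0, 2) we minimise over 3 possible intermediate vertex sequences; the minimum is 4, attained along the walk 0 → 0 → 2.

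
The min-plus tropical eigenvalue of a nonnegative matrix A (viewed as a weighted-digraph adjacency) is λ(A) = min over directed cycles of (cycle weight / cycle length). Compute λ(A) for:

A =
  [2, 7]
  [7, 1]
λ(A) = 1

Enumerate directed cycles and compute their means (weight / length). Sample:
  cycle 0 → 0: weight = 2, length = 1, mean = 2/1 ≈ 2.000
  cycle 1 → 1: weight = 1, length = 1, mean = 1/1 ≈ 1.000
  cycle 0 → 1 → 0: weight = 14, length = 2, mean = 14/2 ≈ 7.000
  cycle 1 → 0 → 1: weight = 14, length = 2, mean = 14/2 ≈ 7.000
Minimum mean = 1.000, attained e.g. along the cycle 1 → 1 with weight 1 and length 1. So λ(A) = 1/1 = 1.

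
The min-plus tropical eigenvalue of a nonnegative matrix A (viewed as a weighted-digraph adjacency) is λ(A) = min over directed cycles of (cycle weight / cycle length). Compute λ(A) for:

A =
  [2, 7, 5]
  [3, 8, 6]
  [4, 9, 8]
λ(A) = 2

Enumerate directed cycles and compute their means (weight / length). Sample:
  cycle 0 → 0: weight = 2, length = 1, mean = 2/1 ≈ 2.000
  cycle 1 → 1: weight = 8, length = 1, mean = 8/1 ≈ 8.000
  cycle 2 → 2: weight = 8, length = 1, mean = 8/1 ≈ 8.000
  cycle 0 → 1 → 0: weight = 10, length = 2, mean = 10/2 ≈ 5.000
  cycle 0 → 2 → 0: weight = 9, length = 2, mean = 9/2 ≈ 4.500
  cycle 1 → 0 → 1: weight = 10, length = 2, mean = 10/2 ≈ 5.000
Minimum mean = 2.000, attained e.g. along the cycle 0 → 0 with weight 2 and length 1. So λ(A) = 2/1 = 2.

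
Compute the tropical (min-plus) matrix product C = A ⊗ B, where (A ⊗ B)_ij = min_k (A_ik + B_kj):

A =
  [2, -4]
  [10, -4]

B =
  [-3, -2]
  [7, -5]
A ⊗ B =
  [-1, -9]
  [3, -9]

Apply the min-plus product entry-by-entry:
  C[0][0] = min over k of (A[0][0] + B[0][0] = 2 + -3 = -1, A[0][1] + B[1][0] = -4 + 7 = 3) = -1 (attained at k = 0)
  C[0][1] = min over k of (A[0][0] + B[0][1] = 2 + -2 = 0, A[0][1] + B[1][1] = -4 + -5 = -9) = -9 (attained at k = 1)
  C[1][0] = min over k of (A[1][0] + B[0][0] = 10 + -3 = 7, A[1][1] + B[1][0] = -4 + 7 = 3) = 3 (attained at k = 1)
  C[1][1] = min over k of (A[1][0] + B[0][1] = 10 + -2 = 8, A[1][1] + B[1][1] = -4 + -5 = -9) = -9 (attained at k = 1)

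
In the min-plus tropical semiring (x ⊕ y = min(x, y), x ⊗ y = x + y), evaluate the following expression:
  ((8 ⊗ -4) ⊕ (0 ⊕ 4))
((8 ⊗ -4) ⊕ (0 ⊕ 4)) = 0

Expand innermost to outermost. Recall ⊕ takes the minimum of its arguments and ⊗ takes their sum. Working out the expression ((8 ⊗ -4) ⊕ (0 ⊕ 4)) gives 0.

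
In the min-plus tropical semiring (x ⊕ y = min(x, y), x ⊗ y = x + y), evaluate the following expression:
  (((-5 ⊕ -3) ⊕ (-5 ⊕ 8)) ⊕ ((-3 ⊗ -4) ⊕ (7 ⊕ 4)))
(((-5 ⊕ -3) ⊕ (-5 ⊕ 8)) ⊕ ((-3 ⊗ -4) ⊕ (7 ⊕ 4))) = -7

Expand innermost to outermost. Recall ⊕ takes the minimum of its arguments and ⊗ takes their sum. Working out the expression (((-5 ⊕ -3) ⊕ (-5 ⊕ 8)) ⊕ ((-3 ⊗ -4) ⊕ (7 ⊕ 4))) gives -7.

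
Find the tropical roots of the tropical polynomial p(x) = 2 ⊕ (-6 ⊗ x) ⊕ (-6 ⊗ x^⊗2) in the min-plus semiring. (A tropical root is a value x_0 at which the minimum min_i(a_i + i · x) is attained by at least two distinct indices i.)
Roots: {0, 8}

Each tropical root is a break point of the lower envelope of the lines y = a_i + i · x (there are 3 lines, with slopes 0, 1, ..., 2). Only the lines that attain the minimum somewhere contribute to roots; other lines are dominated. Here the surviving (envelope) indices are i = 2, i = 1, i = 0.
Intersections between consecutive envelope lines give the roots: for adjacent envelope indices i < j the intersection is x = (a_i − a_j) / (j − i). Reading off the sorted break points: {0, 8}.
Verification: at each break x_0, at least two indices attain the minimum of min_i(a_i + i · x_0).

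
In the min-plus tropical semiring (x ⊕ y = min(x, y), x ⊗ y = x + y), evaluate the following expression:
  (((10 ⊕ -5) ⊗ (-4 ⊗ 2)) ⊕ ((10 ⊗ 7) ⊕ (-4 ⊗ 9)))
(((10 ⊕ -5) ⊗ (-4 ⊗ 2)) ⊕ ((10 ⊗ 7) ⊕ (-4 ⊗ 9))) = -7

Expand innermost to outermost. Recall ⊕ takes the minimum of its arguments and ⊗ takes their sum. Working out the expression (((10 ⊕ -5) ⊗ (-4 ⊗ 2)) ⊕ ((10 ⊗ 7) ⊕ (-4 ⊗ 9))) gives -7.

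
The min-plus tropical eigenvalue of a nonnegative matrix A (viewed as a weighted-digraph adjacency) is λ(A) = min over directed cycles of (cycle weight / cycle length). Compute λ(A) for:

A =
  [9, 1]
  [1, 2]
λ(A) = 1

Enumerate directed cycles and compute their means (weight / length). Sample:
  cycle 0 → 0: weight = 9, length = 1, mean = 9/1 ≈ 9.000
  cycle 1 → 1: weight = 2, length = 1, mean = 2/1 ≈ 2.000
  cycle 0 → 1 → 0: weight = 2, length = 2, mean = 2/2 ≈ 1.000
  cycle 1 → 0 → 1: weight = 2, length = 2, mean = 2/2 ≈ 1.000
Minimum mean = 1.000, attained e.g. along the cycle 0 → 1 → 0 with weight 2 and length 2. So λ(A) = 2/2 = 1.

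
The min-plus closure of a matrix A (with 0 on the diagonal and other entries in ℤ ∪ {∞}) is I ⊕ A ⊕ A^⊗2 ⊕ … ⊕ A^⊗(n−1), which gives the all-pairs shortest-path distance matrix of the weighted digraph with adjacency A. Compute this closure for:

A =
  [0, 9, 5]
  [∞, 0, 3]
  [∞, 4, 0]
Closure =
  [0, 9, 5]
  [∞, 0, 3]
  [∞, 4, 0]

This is the Floyd-Warshall all-pairs shortest-path computation. For each intermediate vertex k = 0, 1, …, 2, update dist[i][j] ← min(dist[i][j], dist[i][k] + dist[k][j]). The final matrix gives, for each (i, j), the minimum total weight of any directed path from i to j (possibly empty when i = j).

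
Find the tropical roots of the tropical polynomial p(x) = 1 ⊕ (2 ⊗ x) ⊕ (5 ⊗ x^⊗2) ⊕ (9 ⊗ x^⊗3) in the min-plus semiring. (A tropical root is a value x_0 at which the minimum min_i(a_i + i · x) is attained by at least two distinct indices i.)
Roots: {-4, -3, -1}

Each tropical root is a break point of the lower envelope of the lines y = a_i + i · x (there are 4 lines, with slopes 0, 1, ..., 3). Only the lines that attain the minimum somewhere contribute to roots; other lines are dominated. Here the surviving (envelope) indices are i = 3, i = 2, i = 1, i = 0.
Intersections between consecutive envelope lines give the roots: for adjacent envelope indices i < j the intersection is x = (a_i − a_j) / (j − i). Reading off the sorted break points: {-4, -3, -1}.
Verification: at each break x_0, at least two indices attain the minimum of min_i(a_i + i · x_0).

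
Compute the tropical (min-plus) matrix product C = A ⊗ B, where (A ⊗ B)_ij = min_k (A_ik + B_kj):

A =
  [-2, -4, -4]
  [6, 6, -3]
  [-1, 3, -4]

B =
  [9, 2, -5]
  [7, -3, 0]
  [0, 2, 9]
A ⊗ B =
  [-4, -7, -7]
  [-3, -1, 1]
  [-4, -2, -6]

Apply the min-plus product entry-by-entry:
  C[0][0] = min over k of (A[0][0] + B[0][0] = -2 + 9 = 7, A[0][1] + B[1][0] = -4 + 7 = 3, A[0][2] + B[2][0] = -4 + 0 = -4) = -4 (attained at k = 2)
  C[0][1] = min over k of (A[0][0] + B[0][1] = -2 + 2 = 0, A[0][1] + B[1][1] = -4 + -3 = -7, A[0][2] + B[2][1] = -4 + 2 = -2) = -7 (attained at k = 1)
  C[0][2] = min over k of (A[0][0] + B[0][2] = -2 + -5 = -7, A[0][1] + B[1][2] = -4 + 0 = -4, A[0][2] + B[2][2] = -4 + 9 = 5) = -7 (attained at k = 0)
  C[1][0] = min over k of (A[1][0] + B[0][0] = 6 + 9 = 15, A[1][1] + B[1][0] = 6 + 7 = 13, A[1][2] + B[2][0] = -3 + 0 = -3) = -3 (attained at k = 2)
  C[1][1] = min over k of (A[1][0] + B[0][1] = 6 + 2 = 8, A[1][1] + B[1][1] = 6 + -3 = 3, A[1][2] + B[2][1] = -3 + 2 = -1) = -1 (attained at k = 2)
  C[1][2] = min over k of (A[1][0] + B[0][2] = 6 + -5 = 1, A[1][1] + B[1][2] = 6 + 0 = 6, A[1][2] + B[2][2] = -3 + 9 = 6) = 1 (attained at k = 0)
  C[2][0] = min over k of (A[2][0] + B[0][0] = -1 + 9 = 8, A[2][1] + B[1][0] = 3 + 7 = 10, A[2][2] + B[2][0] = -4 + 0 = -4) = -4 (attained at k = 2)
  C[2][1] = min over k of (A[2][0] + B[0][1] = -1 + 2 = 1, A[2][1] + B[1][1] = 3 + -3 = 0, A[2][2] + B[2][1] = -4 + 2 = -2) = -2 (attained at k = 2)
  C[2][2] = min over k of (A[2][0] + B[0][2] = -1 + -5 = -6, A[2][1] + B[1][2] = 3 + 0 = 3, A[2][2] + B[2][2] = -4 + 9 = 5) = -6 (attained at k = 0)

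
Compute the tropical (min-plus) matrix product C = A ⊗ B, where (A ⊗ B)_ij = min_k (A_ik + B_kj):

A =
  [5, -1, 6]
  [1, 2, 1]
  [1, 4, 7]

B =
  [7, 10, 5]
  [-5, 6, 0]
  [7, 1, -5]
A ⊗ B =
  [-6, 5, -1]
  [-3, 2, -4]
  [-1, 8, 2]

Apply the min-plus product entry-by-entry:
  C[0][0] = min over k of (A[0][0] + B[0][0] = 5 + 7 = 12, A[0][1] + B[1][0] = -1 + -5 = -6, A[0][2] + B[2][0] = 6 + 7 = 13) = -6 (attained at k = 1)
  C[0][1] = min over k of (A[0][0] + B[0][1] = 5 + 10 = 15, A[0][1] + B[1][1] = -1 + 6 = 5, A[0][2] + B[2][1] = 6 + 1 = 7) = 5 (attained at k = 1)
  C[0][2] = min over k of (A[0][0] + B[0][2] = 5 + 5 = 10, A[0][1] + B[1][2] = -1 + 0 = -1, A[0][2] + B[2][2] = 6 + -5 = 1) = -1 (attained at k = 1)
  C[1][0] = min over k of (A[1][0] + B[0][0] = 1 + 7 = 8, A[1][1] + B[1][0] = 2 + -5 = -3, A[1][2] + B[2][0] = 1 + 7 = 8) = -3 (attained at k = 1)
  C[1][1] = min over k of (A[1][0] + B[0][1] = 1 + 10 = 11, A[1][1] + B[1][1] = 2 + 6 = 8, A[1][2] + B[2][1] = 1 + 1 = 2) = 2 (attained at k = 2)
  C[1][2] = min over k of (A[1][0] + B[0][2] = 1 + 5 = 6, A[1][1] + B[1][2] = 2 + 0 = 2, A[1][2] + B[2][2] = 1 + -5 = -4) = -4 (attained at k = 2)
  C[2][0] = min over k of (A[2][0] + B[0][0] = 1 + 7 = 8, A[2][1] + B[1][0] = 4 + -5 = -1, A[2][2] + B[2][0] = 7 + 7 = 14) = -1 (attained at k = 1)
  C[2][1] = min over k of (A[2][0] + B[0][1] = 1 + 10 = 11, A[2][1] + B[1][1] = 4 + 6 = 10, A[2][2] + B[2][1] = 7 + 1 = 8) = 8 (attained at k = 2)
  C[2][2] = min over k of (A[2][0] + B[0][2] = 1 + 5 = 6, A[2][1] + B[1][2] = 4 + 0 = 4, A[2][2] + B[2][2] = 7 + -5 = 2) = 2 (attained at k = 2)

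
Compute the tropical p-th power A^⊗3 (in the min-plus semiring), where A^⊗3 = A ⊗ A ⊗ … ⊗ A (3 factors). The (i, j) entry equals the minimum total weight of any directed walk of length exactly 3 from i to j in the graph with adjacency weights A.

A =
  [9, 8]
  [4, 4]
A^⊗3 =
  [16, 16]
  [12, 12]

Each entry (A^⊗3)_ij equals the minimum over all length-3 walks i = v_0 → v_1 → … → v_3 = j of Σ_t A[v_t][v_{t+1}]. For example, for (i, j) = (0, 1) we minimise over 4 possible intermediate vertex sequences; the minimum is 16, attained along the walk 0 → 1 → 1 → 1.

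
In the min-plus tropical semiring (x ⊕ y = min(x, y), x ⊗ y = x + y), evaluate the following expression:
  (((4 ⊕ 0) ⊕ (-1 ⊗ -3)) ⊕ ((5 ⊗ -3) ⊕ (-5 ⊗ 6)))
(((4 ⊕ 0) ⊕ (-1 ⊗ -3)) ⊕ ((5 ⊗ -3) ⊕ (-5 ⊗ 6))) = -4

Expand innermost to outermost. Recall ⊕ takes the minimum of its arguments and ⊗ takes their sum. Working out the expression (((4 ⊕ 0) ⊕ (-1 ⊗ -3)) ⊕ ((5 ⊗ -3) ⊕ (-5 ⊗ 6))) gives -4.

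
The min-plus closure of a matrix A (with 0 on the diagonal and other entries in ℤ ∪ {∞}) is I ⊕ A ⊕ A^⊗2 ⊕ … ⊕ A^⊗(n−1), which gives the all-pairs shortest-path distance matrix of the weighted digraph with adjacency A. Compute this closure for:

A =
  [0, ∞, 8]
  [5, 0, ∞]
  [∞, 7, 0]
Closure =
  [0, 15, 8]
  [5, 0, 13]
  [12, 7, 0]

This is the Floyd-Warshall all-pairs shortest-path computation. For each intermediate vertex k = 0, 1, …, 2, update dist[i][j] ← min(dist[i][j], dist[i][k] + dist[k][j]). The final matrix gives, for each (i, j), the minimum total weight of any directed path from i to j (possibly empty when i = j).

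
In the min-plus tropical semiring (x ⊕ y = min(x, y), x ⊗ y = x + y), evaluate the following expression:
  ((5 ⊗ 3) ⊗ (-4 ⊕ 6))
((5 ⊗ 3) ⊗ (-4 ⊕ 6)) = 4

Expand innermost to outermost. Recall ⊕ takes the minimum of its arguments and ⊗ takes their sum. Working out the expression ((5 ⊗ 3) ⊗ (-4 ⊕ 6)) gives 4.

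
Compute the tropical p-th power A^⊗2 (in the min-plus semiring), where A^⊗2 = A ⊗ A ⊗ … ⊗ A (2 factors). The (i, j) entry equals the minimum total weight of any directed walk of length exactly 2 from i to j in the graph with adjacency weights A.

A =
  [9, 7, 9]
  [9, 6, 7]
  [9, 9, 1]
A^⊗2 =
  [16, 13, 10]
  [15, 12, 8]
  [10, 10, 2]

Each entry (A^⊗2)_ij equals the minimum over all length-2 walks i = v_0 → v_1 → … → v_2 = j of Σ_t A[v_t][v_{t+1}]. For example, for (i, j) = (0, 2) we minimise over 3 possible intermediate vertex sequences; the minimum is 10, attained along the walk 0 → 2 → 2.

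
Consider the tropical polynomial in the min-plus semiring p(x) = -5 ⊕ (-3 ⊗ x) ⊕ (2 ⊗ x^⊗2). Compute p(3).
p(3) = -5

A tropical monomial a ⊗ x^⊗i evaluates to a + i · x. Evaluating each term at x = 3:
  Term 0 contributes -5 + 0 · 3 = -5
  Term 1 contributes -3 + 1 · 3 = 0
  Term 2 contributes 2 + 2 · 3 = 8
p(3) = ⊕ of these = min[-5, 0, 8] = -5.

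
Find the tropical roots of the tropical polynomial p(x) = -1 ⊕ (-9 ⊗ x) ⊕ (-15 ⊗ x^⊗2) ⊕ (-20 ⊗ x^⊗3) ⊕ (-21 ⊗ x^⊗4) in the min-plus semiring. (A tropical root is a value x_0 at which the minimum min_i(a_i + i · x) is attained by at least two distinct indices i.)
Roots: {1, 5, 6, 8}

Each tropical root is a break point of the lower envelope of the lines y = a_i + i · x (there are 5 lines, with slopes 0, 1, ..., 4). Only the lines that attain the minimum somewhere contribute to roots; other lines are dominated. Here the surviving (envelope) indices are i = 4, i = 3, i = 2, i = 1, i = 0.
Intersections between consecutive envelope lines give the roots: for adjacent envelope indices i < j the intersection is x = (a_i − a_j) / (j − i). Reading off the sorted break points: {1, 5, 6, 8}.
Verification: at each break x_0, at least two indices attain the minimum of min_i(a_i + i · x_0).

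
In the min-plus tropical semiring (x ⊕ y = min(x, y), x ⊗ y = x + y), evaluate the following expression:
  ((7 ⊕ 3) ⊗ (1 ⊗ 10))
((7 ⊕ 3) ⊗ (1 ⊗ 10)) = 14

Expand innermost to outermost. Recall ⊕ takes the minimum of its arguments and ⊗ takes their sum. Working out the expression ((7 ⊕ 3) ⊗ (1 ⊗ 10)) gives 14.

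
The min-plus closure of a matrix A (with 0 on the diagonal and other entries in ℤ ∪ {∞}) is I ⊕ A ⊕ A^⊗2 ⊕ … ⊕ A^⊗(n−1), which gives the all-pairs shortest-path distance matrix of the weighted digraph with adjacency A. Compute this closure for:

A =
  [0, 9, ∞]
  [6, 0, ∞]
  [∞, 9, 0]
Closure =
  [0, 9, ∞]
  [6, 0, ∞]
  [15, 9, 0]

This is the Floyd-Warshall all-pairs shortest-path computation. For each intermediate vertex k = 0, 1, …, 2, update dist[i][j] ← min(dist[i][j], dist[i][k] + dist[k][j]). The final matrix gives, for each (i, j), the minimum total weight of any directed path from i to j (possibly empty when i = j).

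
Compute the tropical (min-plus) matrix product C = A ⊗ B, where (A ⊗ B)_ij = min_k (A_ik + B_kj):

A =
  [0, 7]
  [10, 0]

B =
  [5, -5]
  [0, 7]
A ⊗ B =
  [5, -5]
  [0, 5]

Apply the min-plus product entry-by-entry:
  C[0][0] = min over k of (A[0][0] + B[0][0] = 0 + 5 = 5, A[0][1] + B[1][0] = 7 + 0 = 7) = 5 (attained at k = 0)
  C[0][1] = min over k of (A[0][0] + B[0][1] = 0 + -5 = -5, A[0][1] + B[1][1] = 7 + 7 = 14) = -5 (attained at k = 0)
  C[1][0] = min over k of (A[1][0] + B[0][0] = 10 + 5 = 15, A[1][1] + B[1][0] = 0 + 0 = 0) = 0 (attained at k = 1)
  C[1][1] = min over k of (A[1][0] + B[0][1] = 10 + -5 = 5, A[1][1] + B[1][1] = 0 + 7 = 7) = 5 (attained at k = 0)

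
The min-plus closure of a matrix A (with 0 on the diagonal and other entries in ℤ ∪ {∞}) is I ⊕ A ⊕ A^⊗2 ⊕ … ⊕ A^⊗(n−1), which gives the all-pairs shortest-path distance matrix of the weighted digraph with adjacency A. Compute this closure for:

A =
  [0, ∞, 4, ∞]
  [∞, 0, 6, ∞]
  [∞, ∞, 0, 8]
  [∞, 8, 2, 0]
Closure =
  [0, 20, 4, 12]
  [∞, 0, 6, 14]
  [∞, 16, 0, 8]
  [∞, 8, 2, 0]

This is the Floyd-Warshall all-pairs shortest-path computation. For each intermediate vertex k = 0, 1, …, 3, update dist[i][j] ← min(dist[i][j], dist[i][k] + dist[k][j]). The final matrix gives, for each (i, j), the minimum total weight of any directed path from i to j (possibly empty when i = j).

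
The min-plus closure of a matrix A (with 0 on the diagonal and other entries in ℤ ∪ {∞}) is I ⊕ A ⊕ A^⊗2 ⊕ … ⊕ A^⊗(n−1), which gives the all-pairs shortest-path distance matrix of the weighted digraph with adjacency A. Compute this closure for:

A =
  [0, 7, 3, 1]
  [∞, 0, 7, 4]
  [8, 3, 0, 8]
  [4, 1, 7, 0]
Closure =
  [0, 2, 3, 1]
  [8, 0, 7, 4]
  [8, 3, 0, 7]
  [4, 1, 7, 0]

This is the Floyd-Warshall all-pairs shortest-path computation. For each intermediate vertex k = 0, 1, …, 3, update dist[i][j] ← min(dist[i][j], dist[i][k] + dist[k][j]). The final matrix gives, for each (i, j), the minimum total weight of any directed path from i to j (possibly empty when i = j).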